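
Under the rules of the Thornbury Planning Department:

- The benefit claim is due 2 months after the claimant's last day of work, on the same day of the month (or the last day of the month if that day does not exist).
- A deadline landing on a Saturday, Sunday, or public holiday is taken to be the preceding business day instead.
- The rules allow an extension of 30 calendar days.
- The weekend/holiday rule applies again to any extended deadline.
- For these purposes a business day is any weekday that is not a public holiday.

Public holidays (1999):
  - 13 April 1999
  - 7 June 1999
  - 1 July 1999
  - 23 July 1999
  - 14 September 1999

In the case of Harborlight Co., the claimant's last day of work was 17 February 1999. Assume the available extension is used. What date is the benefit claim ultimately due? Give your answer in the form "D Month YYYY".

2 months after 17 February 1999, on the same day of the month, is 17 April 1999.
17 April 1999 falls on a Saturday. Rolling to the preceding business day gives 16 April 1999, a Friday.
The 30-calendar-day extension moves the deadline from 16 April 1999 to 16 May 1999.
Because 16 May 1999 is a Sunday, the deadline becomes 14 May 1999 (Friday).
The final due date is 14 May 1999.

14 May 1999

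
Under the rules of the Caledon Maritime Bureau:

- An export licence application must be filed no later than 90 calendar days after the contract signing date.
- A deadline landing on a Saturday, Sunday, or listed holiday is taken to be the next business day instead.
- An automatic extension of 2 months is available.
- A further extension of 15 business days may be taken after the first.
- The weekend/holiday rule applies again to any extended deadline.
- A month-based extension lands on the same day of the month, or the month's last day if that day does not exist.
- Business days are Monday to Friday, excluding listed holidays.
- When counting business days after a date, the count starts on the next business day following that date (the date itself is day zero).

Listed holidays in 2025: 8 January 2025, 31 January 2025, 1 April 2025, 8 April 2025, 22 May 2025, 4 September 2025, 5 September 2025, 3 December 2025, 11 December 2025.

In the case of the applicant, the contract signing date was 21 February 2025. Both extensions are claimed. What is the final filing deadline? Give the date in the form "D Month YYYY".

Adding 90 calendar days to 21 February 2025 gives 22 May 2025.
22 May 2025 is a listed holiday; the next business day is 23 May 2025 (Friday).
Add 2 months to 23 May 2025: 23 July 2025.
23 July 2025 (Wednesday) is already a business day.
The 15-business-day extension runs from 23 July 2025 to 13 August 2025.
13 August 2025 is a Wednesday and not a listed holiday, so it stands.
Final deadline: 13 August 2025.

13 August 2025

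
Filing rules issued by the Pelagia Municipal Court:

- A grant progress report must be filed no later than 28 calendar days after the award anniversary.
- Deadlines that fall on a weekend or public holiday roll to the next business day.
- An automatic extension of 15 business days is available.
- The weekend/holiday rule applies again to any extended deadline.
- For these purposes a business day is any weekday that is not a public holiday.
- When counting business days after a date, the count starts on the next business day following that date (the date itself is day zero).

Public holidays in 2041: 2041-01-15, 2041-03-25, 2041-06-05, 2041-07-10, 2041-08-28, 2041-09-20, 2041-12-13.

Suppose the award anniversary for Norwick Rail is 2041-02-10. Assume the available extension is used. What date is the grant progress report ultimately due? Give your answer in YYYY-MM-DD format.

From 2041-02-10, 28 calendar days later is 2041-03-10.
2041-03-10 falls on a Sunday. Rolling to the next business day gives 2041-03-11, a Monday.
The 15-business-day extension runs from 2041-03-11 to 2041-04-02.
2041-04-02 is a Tuesday and not a listed holiday, so it stands.
Deadline: 2041-04-02.

2041-04-02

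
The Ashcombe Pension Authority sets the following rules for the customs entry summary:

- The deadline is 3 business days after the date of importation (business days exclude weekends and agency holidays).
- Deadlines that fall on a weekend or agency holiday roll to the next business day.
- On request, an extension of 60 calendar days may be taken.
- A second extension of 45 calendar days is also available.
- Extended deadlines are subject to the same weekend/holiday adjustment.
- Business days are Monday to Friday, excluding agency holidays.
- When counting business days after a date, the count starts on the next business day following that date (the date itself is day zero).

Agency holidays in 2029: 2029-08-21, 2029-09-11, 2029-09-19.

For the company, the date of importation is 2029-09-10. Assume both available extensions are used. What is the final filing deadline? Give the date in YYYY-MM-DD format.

Counting 3 business days after 2029-09-10 (skipping weekends and listed holidays) reaches 2029-09-14.
2029-09-14 falls on a Friday, which is a business day, so no adjustment is needed.
Applying the 60-calendar-day extension: 2029-09-14 + 60 days = 2029-11-13.
Since 2029-11-13 is a Tuesday and not a holiday, the date is unchanged.
Applying the 45-calendar-day extension: 2029-11-13 + 45 days = 2029-12-28.
Since 2029-12-28 is a Friday and not a holiday, the date is unchanged.
Deadline: 2029-12-28.

2029-12-28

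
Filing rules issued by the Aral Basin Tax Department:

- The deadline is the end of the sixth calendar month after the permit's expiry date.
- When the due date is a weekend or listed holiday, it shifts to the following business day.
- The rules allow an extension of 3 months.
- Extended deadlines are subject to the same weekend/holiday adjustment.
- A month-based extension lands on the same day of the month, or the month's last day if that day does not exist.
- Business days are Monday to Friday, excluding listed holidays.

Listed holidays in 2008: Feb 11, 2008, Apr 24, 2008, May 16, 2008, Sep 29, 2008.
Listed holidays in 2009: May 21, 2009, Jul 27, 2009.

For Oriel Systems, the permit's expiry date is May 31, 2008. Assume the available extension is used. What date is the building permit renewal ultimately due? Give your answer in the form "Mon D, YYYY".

6 months after May 31, 2008 falls in November 2008; the last day of that month is Nov 30, 2008.
Nov 30, 2008 falls on a Sunday. Rolling to the next business day gives Dec 1, 2008, a Monday.
Applying the 3 months extension: 3 months after Dec 1, 2008 is Mar 1, 2009.
Mar 1, 2009 falls on a Sunday. Rolling to the next business day gives Mar 2, 2009, a Monday.
Deadline: Mar 2, 2009.

Mar 2, 2009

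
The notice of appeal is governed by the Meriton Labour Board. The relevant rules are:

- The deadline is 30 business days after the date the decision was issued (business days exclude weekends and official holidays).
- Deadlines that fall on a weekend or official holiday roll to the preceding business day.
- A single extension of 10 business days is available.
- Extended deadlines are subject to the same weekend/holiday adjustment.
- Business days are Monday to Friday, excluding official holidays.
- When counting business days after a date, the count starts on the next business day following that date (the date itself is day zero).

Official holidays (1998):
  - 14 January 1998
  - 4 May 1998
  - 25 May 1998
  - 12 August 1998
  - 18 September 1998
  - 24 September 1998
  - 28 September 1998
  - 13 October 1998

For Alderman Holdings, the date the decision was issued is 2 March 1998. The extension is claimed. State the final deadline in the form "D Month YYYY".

Starting the day after 2 March 1998 and counting 30 business days lands on 13 April 1998.
13 April 1998 falls on a Monday, which is a business day, so no adjustment is needed.
The 10-business-day extension runs from 13 April 1998 to 27 April 1998.
27 April 1998 falls on a Monday, which is a business day, so no adjustment is needed.
So the filing is due 27 April 1998.

27 April 1998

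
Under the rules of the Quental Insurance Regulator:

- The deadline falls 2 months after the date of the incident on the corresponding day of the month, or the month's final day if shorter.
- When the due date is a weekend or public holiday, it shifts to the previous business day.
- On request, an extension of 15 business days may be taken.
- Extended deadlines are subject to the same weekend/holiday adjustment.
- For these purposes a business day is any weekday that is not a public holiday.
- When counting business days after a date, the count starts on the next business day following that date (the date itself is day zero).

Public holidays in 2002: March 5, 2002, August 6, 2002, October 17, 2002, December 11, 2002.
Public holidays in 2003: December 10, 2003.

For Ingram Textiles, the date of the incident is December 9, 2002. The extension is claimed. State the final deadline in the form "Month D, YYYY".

February 28, 2003

Moving 2 months forward from December 9, 2002 on the corresponding day gives February 9, 2003.
February 9, 2003 falls on a Sunday. Rolling to the preceding business day gives February 7, 2003, a Friday.
Counting 15 further business days from February 7, 2003 reaches February 28, 2003.
February 28, 2003 (Friday) is already a business day.
So the filing is due February 28, 2003.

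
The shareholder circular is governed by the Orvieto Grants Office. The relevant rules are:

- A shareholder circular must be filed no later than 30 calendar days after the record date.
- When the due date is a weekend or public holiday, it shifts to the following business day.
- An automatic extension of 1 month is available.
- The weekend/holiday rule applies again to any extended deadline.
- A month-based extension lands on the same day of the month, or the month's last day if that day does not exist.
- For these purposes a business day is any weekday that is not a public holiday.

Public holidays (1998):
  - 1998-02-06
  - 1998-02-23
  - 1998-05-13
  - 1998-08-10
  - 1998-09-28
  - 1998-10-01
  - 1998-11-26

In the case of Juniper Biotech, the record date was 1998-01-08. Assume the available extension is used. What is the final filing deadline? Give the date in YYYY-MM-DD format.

30 calendar days after 1998-01-08 is 1998-02-07.
Because 1998-02-07 is a Saturday, the deadline becomes 1998-02-09 (Monday).
Applying the 1 month extension: 1 month after 1998-02-09 is 1998-03-09.
1998-03-09 (Monday) is already a business day.
Deadline: 1998-03-09.

1998-03-09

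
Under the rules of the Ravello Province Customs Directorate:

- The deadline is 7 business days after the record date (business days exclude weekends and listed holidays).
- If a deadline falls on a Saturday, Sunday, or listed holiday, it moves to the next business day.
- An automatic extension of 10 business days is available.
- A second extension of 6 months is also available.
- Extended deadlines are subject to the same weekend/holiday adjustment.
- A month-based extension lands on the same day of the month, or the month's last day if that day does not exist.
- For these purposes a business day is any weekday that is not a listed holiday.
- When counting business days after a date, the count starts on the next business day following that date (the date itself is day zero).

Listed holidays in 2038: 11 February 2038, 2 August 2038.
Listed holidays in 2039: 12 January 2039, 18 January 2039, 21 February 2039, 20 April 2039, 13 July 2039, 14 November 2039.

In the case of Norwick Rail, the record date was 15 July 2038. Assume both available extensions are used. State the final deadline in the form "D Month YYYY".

Starting the day after 15 July 2038 and counting 7 business days lands on 26 July 2038.
26 July 2038 falls on a Monday, which is a business day, so no adjustment is needed.
Counting 10 further business days from 26 July 2038 reaches 10 August 2038.
10 August 2038 (Tuesday) is already a business day.
Applying the 6 months extension: 6 months after 10 August 2038 is 10 February 2039.
10 February 2039 is a Thursday and not a listed holiday, so it stands.
The final due date is 10 February 2039.

10 February 2039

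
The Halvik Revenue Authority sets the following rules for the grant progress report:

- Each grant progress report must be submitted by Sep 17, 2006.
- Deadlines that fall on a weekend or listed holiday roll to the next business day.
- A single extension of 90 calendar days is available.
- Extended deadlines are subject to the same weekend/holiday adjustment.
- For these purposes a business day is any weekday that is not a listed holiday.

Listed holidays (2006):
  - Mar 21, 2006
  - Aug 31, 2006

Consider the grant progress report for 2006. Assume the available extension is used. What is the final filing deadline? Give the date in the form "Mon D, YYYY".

Dec 18, 2006

The statutory due date is Sep 17, 2006.
Sep 17, 2006 is a Sunday, so it moves to the next business day, Sep 18, 2006 (Monday).
With the 90-day extension, Sep 18, 2006 becomes Dec 17, 2006.
Dec 17, 2006 is a Sunday, so it moves to the next business day, Dec 18, 2006 (Monday).
The final due date is Dec 18, 2006.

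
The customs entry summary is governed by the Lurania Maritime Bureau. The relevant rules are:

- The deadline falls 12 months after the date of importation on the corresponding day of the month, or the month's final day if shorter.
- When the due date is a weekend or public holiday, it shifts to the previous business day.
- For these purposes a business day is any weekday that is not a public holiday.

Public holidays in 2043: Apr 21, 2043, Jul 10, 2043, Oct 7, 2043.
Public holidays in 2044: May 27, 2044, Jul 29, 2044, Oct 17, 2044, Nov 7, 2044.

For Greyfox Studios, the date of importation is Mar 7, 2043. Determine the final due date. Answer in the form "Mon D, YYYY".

Mar 7, 2044

12 months after Mar 7, 2043, on the same day of the month, is Mar 7, 2044.
Since Mar 7, 2044 is a Monday and not a holiday, the date is unchanged.
So the filing is due Mar 7, 2044.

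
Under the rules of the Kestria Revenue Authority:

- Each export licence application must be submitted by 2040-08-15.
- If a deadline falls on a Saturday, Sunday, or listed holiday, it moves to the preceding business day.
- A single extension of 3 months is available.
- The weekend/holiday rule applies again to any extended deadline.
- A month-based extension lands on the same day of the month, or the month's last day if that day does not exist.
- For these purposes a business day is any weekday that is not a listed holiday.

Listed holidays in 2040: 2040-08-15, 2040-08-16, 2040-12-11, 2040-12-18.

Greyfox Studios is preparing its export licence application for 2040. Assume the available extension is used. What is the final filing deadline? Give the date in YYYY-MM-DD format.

Start from the fixed due date, 2040-08-15.
2040-08-15 is a listed holiday, so it moves to the preceding business day, 2040-08-14 (Tuesday).
The 3 months extension carries 2040-08-14 to 2040-11-14.
2040-11-14 falls on a Wednesday, which is a business day, so no adjustment is needed.
Deadline: 2040-11-14.

2040-11-14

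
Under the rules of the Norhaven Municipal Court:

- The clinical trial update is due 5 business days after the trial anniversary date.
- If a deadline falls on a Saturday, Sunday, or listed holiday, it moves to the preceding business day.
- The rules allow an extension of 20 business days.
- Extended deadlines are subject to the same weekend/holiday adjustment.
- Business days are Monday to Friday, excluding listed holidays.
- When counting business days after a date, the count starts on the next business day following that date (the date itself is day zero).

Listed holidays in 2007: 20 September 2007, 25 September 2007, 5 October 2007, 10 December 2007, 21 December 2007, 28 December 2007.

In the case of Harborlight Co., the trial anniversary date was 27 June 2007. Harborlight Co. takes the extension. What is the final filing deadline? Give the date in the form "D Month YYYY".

1 August 2007

Starting the day after 27 June 2007 and counting 5 business days lands on 4 July 2007.
4 July 2007 falls on a Wednesday, which is a business day, so no adjustment is needed.
Applying the 20-business-day extension: 20 business days after 4 July 2007 is 1 August 2007.
Since 1 August 2007 is a Wednesday and not a holiday, the date is unchanged.
So the filing is due 1 August 2007.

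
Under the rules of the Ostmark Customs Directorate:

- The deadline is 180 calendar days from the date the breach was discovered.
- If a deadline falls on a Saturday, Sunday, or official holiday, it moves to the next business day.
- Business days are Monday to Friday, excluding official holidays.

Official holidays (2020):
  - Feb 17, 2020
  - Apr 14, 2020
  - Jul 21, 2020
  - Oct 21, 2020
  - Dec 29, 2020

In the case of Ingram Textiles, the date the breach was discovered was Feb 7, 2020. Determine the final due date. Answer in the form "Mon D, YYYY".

180 calendar days after Feb 7, 2020 is Aug 5, 2020.
Aug 5, 2020 falls on a Wednesday, which is a business day, so no adjustment is needed.
Deadline: Aug 5, 2020.

Aug 5, 2020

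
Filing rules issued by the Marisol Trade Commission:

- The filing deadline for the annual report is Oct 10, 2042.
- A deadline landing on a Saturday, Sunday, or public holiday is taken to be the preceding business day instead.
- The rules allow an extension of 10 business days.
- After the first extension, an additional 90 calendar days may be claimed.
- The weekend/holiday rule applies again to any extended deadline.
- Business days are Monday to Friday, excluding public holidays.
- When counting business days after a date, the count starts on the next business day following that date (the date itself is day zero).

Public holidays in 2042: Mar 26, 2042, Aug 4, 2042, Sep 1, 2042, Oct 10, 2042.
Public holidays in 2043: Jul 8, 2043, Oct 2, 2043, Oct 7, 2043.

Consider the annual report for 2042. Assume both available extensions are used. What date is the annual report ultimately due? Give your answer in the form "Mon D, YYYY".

Jan 22, 2043

Start from the fixed due date, Oct 10, 2042.
Oct 10, 2042 is a listed holiday, so it moves to the preceding business day, Oct 9, 2042 (Thursday).
Applying the 10-business-day extension: 10 business days after Oct 9, 2042 is Oct 24, 2042.
Oct 24, 2042 is a Friday and not a listed holiday, so it stands.
Add the 90 calendar-day extension to Oct 24, 2042: Jan 22, 2043.
Jan 22, 2043 (Thursday) is already a business day.
Deadline: Jan 22, 2043.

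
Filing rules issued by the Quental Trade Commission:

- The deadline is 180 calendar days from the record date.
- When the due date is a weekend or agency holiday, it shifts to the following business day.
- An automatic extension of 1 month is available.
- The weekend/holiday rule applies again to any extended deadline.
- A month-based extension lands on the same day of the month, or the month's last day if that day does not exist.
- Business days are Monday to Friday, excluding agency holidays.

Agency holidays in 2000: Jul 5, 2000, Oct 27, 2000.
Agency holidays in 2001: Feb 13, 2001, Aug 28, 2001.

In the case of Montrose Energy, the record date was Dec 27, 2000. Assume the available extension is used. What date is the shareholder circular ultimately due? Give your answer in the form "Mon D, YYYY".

Jul 25, 2001

Trigger date Dec 27, 2000 + 180 calendar days = Jun 25, 2001.
Jun 25, 2001 (Monday) is already a business day.
The 1 month extension carries Jun 25, 2001 to Jul 25, 2001.
Jul 25, 2001 falls on a Wednesday, which is a business day, so no adjustment is needed.
So the filing is due Jul 25, 2001.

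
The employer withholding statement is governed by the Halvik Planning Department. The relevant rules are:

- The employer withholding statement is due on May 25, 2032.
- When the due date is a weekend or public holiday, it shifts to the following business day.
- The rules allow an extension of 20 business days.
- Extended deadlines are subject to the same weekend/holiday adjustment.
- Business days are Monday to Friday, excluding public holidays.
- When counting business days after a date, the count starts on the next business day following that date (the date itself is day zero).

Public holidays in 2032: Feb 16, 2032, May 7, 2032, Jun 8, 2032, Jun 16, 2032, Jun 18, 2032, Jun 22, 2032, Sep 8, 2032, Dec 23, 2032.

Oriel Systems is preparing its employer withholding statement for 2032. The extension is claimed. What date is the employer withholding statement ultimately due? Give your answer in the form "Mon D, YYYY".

The stated deadline is May 25, 2032.
May 25, 2032 falls on a Tuesday, which is a business day, so no adjustment is needed.
Applying the 20-business-day extension: 20 business days after May 25, 2032 is Jun 28, 2032.
Jun 28, 2032 (Monday) is already a business day.
So the filing is due Jun 28, 2032.

Jun 28, 2032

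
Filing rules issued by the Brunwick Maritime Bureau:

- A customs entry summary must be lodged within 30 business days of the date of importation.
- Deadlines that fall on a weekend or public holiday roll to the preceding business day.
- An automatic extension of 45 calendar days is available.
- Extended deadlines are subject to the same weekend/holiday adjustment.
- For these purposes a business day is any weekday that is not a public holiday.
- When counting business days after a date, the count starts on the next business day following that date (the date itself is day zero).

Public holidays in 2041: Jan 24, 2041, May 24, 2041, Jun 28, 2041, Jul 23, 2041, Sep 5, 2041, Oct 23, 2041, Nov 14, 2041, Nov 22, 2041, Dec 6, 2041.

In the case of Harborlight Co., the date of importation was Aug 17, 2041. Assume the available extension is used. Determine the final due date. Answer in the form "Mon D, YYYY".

Starting the day after Aug 17, 2041 and counting 30 business days lands on Sep 30, 2041.
Since Sep 30, 2041 is a Monday and not a holiday, the date is unchanged.
Applying the 45-calendar-day extension: Sep 30, 2041 + 45 days = Nov 14, 2041.
Nov 14, 2041 falls on a listed holiday. Rolling to the preceding business day gives Nov 13, 2041, a Wednesday.
Final deadline: Nov 13, 2041.

Nov 13, 2041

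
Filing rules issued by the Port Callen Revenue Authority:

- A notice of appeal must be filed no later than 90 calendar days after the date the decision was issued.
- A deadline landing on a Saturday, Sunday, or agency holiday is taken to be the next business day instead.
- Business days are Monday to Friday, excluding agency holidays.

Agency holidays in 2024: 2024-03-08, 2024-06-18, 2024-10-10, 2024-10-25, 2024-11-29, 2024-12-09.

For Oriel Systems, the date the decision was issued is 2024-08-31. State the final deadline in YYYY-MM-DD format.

Trigger date 2024-08-31 + 90 calendar days = 2024-11-29.
2024-11-29 is a listed holiday; the next business day is 2024-12-02 (Monday).
Final deadline: 2024-12-02.

2024-12-02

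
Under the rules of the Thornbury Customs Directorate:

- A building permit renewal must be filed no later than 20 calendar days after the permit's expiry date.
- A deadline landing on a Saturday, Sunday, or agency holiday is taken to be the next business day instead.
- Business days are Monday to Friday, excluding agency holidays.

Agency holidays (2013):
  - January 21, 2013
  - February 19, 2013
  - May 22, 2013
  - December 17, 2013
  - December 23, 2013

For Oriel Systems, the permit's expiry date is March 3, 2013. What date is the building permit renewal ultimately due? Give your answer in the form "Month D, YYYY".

Trigger date March 3, 2013 + 20 calendar days = March 23, 2013.
March 23, 2013 is a Saturday; the next business day is March 25, 2013 (Monday).
So the filing is due March 25, 2013.

March 25, 2013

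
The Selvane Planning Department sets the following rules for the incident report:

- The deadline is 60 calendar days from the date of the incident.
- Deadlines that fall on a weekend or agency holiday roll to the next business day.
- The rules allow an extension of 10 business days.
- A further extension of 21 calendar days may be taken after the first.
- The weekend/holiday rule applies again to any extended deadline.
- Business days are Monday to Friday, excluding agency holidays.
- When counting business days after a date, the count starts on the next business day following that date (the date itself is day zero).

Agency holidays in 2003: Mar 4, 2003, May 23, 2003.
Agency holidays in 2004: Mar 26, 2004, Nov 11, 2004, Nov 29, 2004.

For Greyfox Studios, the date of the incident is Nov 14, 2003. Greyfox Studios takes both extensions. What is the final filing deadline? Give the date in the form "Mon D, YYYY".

Trigger date Nov 14, 2003 + 60 calendar days = Jan 13, 2004.
Since Jan 13, 2004 is a Tuesday and not a holiday, the date is unchanged.
The 10-business-day extension runs from Jan 13, 2004 to Jan 27, 2004.
Jan 27, 2004 (Tuesday) is already a business day.
Add the 21 calendar-day extension to Jan 27, 2004: Feb 17, 2004.
Feb 17, 2004 is a Tuesday and not a listed holiday, so it stands.
Final deadline: Feb 17, 2004.

Feb 17, 2004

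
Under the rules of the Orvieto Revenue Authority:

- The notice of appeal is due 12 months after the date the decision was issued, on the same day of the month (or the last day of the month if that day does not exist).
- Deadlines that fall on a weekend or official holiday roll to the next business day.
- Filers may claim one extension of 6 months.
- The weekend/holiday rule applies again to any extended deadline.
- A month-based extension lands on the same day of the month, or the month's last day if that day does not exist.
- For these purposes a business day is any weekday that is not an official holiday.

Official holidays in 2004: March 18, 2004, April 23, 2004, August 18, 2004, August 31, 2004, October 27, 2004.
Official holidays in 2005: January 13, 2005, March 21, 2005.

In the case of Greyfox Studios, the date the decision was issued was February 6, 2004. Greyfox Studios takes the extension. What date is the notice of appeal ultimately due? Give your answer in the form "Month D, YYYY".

12 months after February 6, 2004, on the same day of the month, is February 6, 2005.
February 6, 2005 is a Sunday; the next business day is February 7, 2005 (Monday).
Applying the 6 months extension: 6 months after February 7, 2005 is August 7, 2005.
Because August 7, 2005 is a Sunday, the deadline becomes August 8, 2005 (Monday).
So the filing is due August 8, 2005.

August 8, 2005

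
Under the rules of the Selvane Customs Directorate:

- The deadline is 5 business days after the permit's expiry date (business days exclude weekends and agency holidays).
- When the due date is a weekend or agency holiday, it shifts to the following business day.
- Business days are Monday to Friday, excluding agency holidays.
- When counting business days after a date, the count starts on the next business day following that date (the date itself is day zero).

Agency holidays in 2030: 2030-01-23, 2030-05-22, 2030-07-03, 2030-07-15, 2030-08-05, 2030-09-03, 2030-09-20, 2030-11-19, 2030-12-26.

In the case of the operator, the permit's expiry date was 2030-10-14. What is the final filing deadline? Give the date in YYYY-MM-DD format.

Starting the day after 2030-10-14 and counting 5 business days lands on 2030-10-21.
Since 2030-10-21 is a Monday and not a holiday, the date is unchanged.
So the filing is due 2030-10-21.

2030-10-21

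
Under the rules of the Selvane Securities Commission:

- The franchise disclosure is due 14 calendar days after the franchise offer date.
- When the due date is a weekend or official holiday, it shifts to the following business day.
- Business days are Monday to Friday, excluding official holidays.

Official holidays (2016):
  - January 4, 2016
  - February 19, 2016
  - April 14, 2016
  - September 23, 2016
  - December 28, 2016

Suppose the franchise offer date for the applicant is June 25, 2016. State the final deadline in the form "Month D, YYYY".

From June 25, 2016, 14 calendar days later is July 9, 2016.
July 9, 2016 falls on a Saturday. Rolling to the next business day gives July 11, 2016, a Monday.
Final deadline: July 11, 2016.

July 11, 2016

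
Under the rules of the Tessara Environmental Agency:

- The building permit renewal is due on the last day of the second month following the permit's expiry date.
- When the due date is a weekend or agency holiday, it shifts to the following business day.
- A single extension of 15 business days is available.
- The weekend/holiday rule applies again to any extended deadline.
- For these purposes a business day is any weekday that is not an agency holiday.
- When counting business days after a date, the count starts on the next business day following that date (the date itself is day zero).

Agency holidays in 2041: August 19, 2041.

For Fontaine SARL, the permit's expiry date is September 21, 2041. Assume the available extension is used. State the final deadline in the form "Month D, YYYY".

December 23, 2041

2 months after September 21, 2041 is November 2041; that month ends on November 30, 2041.
November 30, 2041 falls on a Saturday. Rolling to the next business day gives December 2, 2041, a Monday.
Applying the 15-business-day extension: 15 business days after December 2, 2041 is December 23, 2041.
December 23, 2041 falls on a Monday, which is a business day, so no adjustment is needed.
Deadline: December 23, 2041.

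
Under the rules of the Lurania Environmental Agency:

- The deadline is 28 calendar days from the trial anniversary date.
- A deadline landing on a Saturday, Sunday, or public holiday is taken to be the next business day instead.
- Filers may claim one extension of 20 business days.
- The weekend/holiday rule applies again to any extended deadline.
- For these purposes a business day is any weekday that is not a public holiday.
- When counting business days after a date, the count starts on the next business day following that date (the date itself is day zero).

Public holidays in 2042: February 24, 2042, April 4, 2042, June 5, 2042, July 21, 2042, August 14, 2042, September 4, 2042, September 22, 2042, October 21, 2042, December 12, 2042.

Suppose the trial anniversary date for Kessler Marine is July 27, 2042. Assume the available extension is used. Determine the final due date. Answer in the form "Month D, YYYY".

September 24, 2042

From July 27, 2042, 28 calendar days later is August 24, 2042.
August 24, 2042 is a Sunday, so it moves to the next business day, August 25, 2042 (Monday).
The 20-business-day extension runs from August 25, 2042 to September 24, 2042.
September 24, 2042 (Wednesday) is already a business day.
Deadline: September 24, 2042.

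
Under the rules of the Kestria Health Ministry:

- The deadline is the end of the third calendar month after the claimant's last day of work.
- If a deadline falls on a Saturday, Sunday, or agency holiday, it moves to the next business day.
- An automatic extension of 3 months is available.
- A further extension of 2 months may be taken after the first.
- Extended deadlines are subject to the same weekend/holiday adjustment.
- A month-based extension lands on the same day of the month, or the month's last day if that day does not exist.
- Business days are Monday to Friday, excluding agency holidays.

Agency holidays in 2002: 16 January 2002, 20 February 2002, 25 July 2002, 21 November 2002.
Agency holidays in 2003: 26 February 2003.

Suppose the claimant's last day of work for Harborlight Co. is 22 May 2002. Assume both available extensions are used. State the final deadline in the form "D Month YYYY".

3 months after 22 May 2002 falls in August 2002; the last day of that month is 31 August 2002.
31 August 2002 falls on a Saturday. Rolling to the next business day gives 2 September 2002, a Monday.
The 3 months extension carries 2 September 2002 to 2 December 2002.
2 December 2002 (Monday) is already a business day.
Applying the 2 months extension: 2 months after 2 December 2002 is 2 February 2003.
2 February 2003 is a Sunday; the next business day is 3 February 2003 (Monday).
Deadline: 3 February 2003.

3 February 2003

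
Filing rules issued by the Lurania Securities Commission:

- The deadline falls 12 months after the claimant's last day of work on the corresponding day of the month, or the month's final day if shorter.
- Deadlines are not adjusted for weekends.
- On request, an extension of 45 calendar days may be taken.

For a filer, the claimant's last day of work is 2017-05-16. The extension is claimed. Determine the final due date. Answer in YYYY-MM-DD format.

Moving 12 months forward from 2017-05-16 on the corresponding day gives 2018-05-16.
2018-05-16 is a Wednesday; no weekend or holiday adjustment applies.
With the 45-day extension, 2018-05-16 becomes 2018-06-30.
2018-06-30 is a Saturday; no weekend or holiday adjustment applies.
Final deadline: 2018-06-30.

2018-06-30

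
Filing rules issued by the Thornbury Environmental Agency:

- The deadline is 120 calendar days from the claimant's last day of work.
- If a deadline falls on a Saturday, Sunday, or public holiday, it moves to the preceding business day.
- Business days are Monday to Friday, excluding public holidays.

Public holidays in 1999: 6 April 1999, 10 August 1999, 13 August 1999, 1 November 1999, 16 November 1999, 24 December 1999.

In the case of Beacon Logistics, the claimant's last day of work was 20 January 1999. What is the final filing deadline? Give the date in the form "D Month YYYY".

From 20 January 1999, 120 calendar days later is 20 May 1999.
20 May 1999 is a Thursday and not a listed holiday, so it stands.
Final deadline: 20 May 1999.

20 May 1999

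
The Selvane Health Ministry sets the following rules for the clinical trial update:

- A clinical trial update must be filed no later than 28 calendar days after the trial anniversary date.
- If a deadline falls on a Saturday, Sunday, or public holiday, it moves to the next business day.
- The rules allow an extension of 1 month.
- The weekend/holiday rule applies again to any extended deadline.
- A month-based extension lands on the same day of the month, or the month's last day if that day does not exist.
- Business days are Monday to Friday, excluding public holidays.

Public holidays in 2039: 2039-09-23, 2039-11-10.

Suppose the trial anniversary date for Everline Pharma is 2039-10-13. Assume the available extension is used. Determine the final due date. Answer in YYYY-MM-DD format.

28 calendar days after 2039-10-13 is 2039-11-10.
Because 2039-11-10 is a listed holiday, the deadline becomes 2039-11-11 (Friday).
Add 1 month to 2039-11-11: 2039-12-11.
Because 2039-12-11 is a Sunday, the deadline becomes 2039-12-12 (Monday).
Final deadline: 2039-12-12.

2039-12-12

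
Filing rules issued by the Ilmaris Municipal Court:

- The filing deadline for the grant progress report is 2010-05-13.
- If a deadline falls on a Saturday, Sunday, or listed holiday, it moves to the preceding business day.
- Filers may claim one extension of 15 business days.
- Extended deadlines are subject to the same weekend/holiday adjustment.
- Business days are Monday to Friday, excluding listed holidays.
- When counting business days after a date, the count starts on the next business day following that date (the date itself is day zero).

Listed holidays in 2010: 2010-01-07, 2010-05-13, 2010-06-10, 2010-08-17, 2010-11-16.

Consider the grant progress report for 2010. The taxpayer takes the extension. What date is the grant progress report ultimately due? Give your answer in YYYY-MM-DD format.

2010-06-03

The statutory due date is 2010-05-13.
2010-05-13 falls on a listed holiday. Rolling to the preceding business day gives 2010-05-12, a Wednesday.
Counting 15 further business days from 2010-05-12 reaches 2010-06-03.
2010-06-03 is a Thursday and not a listed holiday, so it stands.
Final deadline: 2010-06-03.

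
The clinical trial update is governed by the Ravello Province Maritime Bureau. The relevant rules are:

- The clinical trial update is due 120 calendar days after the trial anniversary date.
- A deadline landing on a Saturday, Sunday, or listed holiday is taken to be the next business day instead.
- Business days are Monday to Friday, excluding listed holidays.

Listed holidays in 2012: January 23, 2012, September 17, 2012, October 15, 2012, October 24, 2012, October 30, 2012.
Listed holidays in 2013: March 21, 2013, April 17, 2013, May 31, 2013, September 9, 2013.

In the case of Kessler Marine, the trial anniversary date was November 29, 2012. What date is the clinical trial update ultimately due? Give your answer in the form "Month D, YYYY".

Trigger date November 29, 2012 + 120 calendar days = March 29, 2013.
Since March 29, 2013 is a Friday and not a holiday, the date is unchanged.
Final deadline: March 29, 2013.

March 29, 2013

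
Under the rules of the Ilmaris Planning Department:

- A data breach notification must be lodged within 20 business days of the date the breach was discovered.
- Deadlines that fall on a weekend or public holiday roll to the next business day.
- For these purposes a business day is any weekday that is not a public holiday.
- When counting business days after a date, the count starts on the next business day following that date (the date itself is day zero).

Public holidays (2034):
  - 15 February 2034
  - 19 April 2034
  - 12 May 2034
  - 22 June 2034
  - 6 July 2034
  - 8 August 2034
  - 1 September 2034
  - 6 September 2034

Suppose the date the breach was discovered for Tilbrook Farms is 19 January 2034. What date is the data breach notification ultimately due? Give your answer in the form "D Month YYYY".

Counting 20 business days after 19 January 2034 (skipping weekends and listed holidays) reaches 17 February 2034.
17 February 2034 (Friday) is already a business day.
Deadline: 17 February 2034.

17 February 2034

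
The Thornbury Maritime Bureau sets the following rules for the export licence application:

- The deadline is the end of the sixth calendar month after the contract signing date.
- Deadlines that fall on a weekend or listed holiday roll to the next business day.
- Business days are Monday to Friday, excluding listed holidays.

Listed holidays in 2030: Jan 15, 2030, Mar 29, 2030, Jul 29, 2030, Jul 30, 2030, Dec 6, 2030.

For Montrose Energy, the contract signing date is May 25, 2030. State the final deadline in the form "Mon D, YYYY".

6 months after May 25, 2030 falls in November 2030; the last day of that month is Nov 30, 2030.
Because Nov 30, 2030 is a Saturday, the deadline becomes Dec 2, 2030 (Monday).
The final due date is Dec 2, 2030.

Dec 2, 2030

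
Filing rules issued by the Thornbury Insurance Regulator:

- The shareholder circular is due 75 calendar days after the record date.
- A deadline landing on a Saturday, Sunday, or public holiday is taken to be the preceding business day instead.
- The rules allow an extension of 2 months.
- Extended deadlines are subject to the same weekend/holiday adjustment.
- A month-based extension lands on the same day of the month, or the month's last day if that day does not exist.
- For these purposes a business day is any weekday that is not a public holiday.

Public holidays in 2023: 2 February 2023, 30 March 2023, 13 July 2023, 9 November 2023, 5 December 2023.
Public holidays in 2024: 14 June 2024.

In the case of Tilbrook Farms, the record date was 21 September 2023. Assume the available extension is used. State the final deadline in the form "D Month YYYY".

2 February 2024

Trigger date 21 September 2023 + 75 calendar days = 5 December 2023.
Because 5 December 2023 is a listed holiday, the deadline becomes 4 December 2023 (Monday).
The 2 months extension carries 4 December 2023 to 4 February 2024.
4 February 2024 falls on a Sunday. Rolling to the preceding business day gives 2 February 2024, a Friday.
Deadline: 2 February 2024.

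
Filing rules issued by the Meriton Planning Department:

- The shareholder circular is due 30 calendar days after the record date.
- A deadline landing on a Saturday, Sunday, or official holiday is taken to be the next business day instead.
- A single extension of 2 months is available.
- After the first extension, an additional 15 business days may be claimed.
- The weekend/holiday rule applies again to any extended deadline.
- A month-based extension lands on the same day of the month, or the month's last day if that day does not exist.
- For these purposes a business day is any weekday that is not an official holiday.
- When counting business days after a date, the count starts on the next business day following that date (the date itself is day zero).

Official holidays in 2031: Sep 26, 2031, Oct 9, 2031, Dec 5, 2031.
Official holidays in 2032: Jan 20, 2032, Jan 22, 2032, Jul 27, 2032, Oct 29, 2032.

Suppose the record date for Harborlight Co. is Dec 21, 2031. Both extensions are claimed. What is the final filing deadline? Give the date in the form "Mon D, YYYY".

30 calendar days after Dec 21, 2031 is Jan 20, 2032.
Because Jan 20, 2032 is a listed holiday, the deadline becomes Jan 21, 2032 (Wednesday).
The 2 months extension carries Jan 21, 2032 to Mar 21, 2032.
Because Mar 21, 2032 is a Sunday, the deadline becomes Mar 22, 2032 (Monday).
Applying the 15-business-day extension: 15 business days after Mar 22, 2032 is Apr 12, 2032.
Apr 12, 2032 is a Monday and not a listed holiday, so it stands.
Final deadline: Apr 12, 2032.

Apr 12, 2032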